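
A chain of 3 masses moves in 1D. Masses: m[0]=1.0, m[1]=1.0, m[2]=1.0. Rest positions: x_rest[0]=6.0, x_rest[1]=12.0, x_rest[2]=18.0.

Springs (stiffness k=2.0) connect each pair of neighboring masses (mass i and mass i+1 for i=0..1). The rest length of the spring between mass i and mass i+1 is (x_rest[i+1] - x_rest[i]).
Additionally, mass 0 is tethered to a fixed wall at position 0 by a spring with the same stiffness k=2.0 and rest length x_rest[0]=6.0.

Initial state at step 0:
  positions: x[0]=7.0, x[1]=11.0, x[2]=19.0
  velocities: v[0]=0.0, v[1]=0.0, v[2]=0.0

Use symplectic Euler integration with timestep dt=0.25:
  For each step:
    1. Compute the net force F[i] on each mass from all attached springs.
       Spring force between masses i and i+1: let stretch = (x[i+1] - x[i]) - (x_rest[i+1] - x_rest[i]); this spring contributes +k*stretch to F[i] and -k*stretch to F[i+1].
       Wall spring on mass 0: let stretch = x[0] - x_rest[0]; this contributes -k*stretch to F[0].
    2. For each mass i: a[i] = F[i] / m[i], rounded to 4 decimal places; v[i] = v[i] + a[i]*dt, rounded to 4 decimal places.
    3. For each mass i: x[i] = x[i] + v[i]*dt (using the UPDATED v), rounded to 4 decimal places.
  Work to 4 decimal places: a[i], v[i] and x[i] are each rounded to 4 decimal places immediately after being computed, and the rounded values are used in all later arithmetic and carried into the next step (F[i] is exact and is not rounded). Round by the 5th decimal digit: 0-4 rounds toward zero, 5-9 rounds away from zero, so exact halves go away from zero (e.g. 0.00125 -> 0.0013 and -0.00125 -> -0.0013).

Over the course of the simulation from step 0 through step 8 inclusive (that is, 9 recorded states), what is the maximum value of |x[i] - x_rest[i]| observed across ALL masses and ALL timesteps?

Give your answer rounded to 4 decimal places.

Answer: 1.4943

Derivation:
Step 0: x=[7.0000 11.0000 19.0000] v=[0.0000 0.0000 0.0000]
Step 1: x=[6.6250 11.5000 18.7500] v=[-1.5000 2.0000 -1.0000]
Step 2: x=[6.0313 12.2969 18.3438] v=[-2.3750 3.1875 -1.6250]
Step 3: x=[5.4668 13.0665 17.9317] v=[-2.2579 3.0782 -1.6485]
Step 4: x=[5.1689 13.4943 17.6614] v=[-1.1915 1.7110 -1.0811]
Step 5: x=[5.2656 13.4023 17.6202] v=[0.3868 -0.3682 -0.1647]
Step 6: x=[5.7212 12.8204 17.8018] v=[1.8224 -2.3276 0.7264]
Step 7: x=[6.3491 11.9738 18.1107] v=[2.5114 -3.3865 1.2357]
Step 8: x=[6.8864 11.1912 18.4025] v=[2.1492 -3.1304 1.1673]
Max displacement = 1.4943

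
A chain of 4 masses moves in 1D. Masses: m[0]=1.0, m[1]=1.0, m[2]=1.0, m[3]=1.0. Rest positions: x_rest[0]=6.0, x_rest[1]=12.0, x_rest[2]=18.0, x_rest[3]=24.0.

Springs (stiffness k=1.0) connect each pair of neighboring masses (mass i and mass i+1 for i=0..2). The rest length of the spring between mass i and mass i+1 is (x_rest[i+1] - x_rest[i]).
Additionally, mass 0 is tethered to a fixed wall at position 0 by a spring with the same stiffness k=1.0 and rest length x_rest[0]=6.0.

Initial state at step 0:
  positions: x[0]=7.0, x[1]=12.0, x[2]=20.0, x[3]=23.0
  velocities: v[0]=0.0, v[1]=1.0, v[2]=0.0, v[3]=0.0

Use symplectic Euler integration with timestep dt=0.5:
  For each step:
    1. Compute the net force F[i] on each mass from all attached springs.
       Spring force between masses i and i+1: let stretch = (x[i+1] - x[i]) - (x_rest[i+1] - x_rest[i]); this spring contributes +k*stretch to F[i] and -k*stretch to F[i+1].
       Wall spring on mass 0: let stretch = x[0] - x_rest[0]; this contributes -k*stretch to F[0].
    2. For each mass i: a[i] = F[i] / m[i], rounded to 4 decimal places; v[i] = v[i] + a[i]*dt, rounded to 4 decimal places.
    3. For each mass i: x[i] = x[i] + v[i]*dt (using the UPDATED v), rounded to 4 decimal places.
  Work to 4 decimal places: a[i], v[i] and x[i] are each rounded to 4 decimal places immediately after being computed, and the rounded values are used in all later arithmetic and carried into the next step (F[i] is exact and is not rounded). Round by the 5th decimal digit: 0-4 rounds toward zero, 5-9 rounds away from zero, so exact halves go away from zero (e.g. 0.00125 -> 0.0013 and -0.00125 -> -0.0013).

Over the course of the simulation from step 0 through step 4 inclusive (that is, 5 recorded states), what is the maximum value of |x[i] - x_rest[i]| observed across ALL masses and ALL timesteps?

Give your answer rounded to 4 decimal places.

Step 0: x=[7.0000 12.0000 20.0000 23.0000] v=[0.0000 1.0000 0.0000 0.0000]
Step 1: x=[6.5000 13.2500 18.7500 23.7500] v=[-1.0000 2.5000 -2.5000 1.5000]
Step 2: x=[6.0625 14.1875 17.3750 24.7500] v=[-0.8750 1.8750 -2.7500 2.0000]
Step 3: x=[6.1407 13.8906 17.0469 25.4063] v=[0.1563 -0.5938 -0.6563 1.3125]
Step 4: x=[6.6212 12.4453 18.0196 25.4727] v=[0.9609 -2.8906 1.9453 0.1328]
Max displacement = 2.1875

Answer: 2.1875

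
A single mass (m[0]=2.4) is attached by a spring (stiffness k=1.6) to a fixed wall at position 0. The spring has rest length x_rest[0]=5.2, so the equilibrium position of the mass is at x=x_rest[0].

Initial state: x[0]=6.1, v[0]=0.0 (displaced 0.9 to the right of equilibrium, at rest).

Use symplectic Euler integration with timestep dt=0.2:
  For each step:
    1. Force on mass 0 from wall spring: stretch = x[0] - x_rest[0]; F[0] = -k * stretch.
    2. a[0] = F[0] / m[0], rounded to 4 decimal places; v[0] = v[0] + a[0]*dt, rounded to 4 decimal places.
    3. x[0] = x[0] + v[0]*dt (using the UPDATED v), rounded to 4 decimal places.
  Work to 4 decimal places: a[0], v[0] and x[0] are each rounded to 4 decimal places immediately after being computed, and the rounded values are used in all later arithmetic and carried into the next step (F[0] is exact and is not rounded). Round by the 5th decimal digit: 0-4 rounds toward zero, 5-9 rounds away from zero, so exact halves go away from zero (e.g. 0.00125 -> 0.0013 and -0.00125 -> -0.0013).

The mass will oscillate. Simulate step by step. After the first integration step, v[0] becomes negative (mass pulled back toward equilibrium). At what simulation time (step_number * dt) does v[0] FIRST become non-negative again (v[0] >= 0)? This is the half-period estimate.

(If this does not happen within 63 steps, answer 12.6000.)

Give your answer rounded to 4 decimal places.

Answer: 4.0000

Derivation:
Step 0: x=[6.1000] v=[0.0000]
Step 1: x=[6.0760] v=[-0.1200]
Step 2: x=[6.0286] v=[-0.2368]
Step 3: x=[5.9591] v=[-0.3473]
Step 4: x=[5.8694] v=[-0.4485]
Step 5: x=[5.7618] v=[-0.5378]
Step 6: x=[5.6393] v=[-0.6127]
Step 7: x=[5.5050] v=[-0.6713]
Step 8: x=[5.3626] v=[-0.7120]
Step 9: x=[5.2159] v=[-0.7337]
Step 10: x=[5.0687] v=[-0.7358]
Step 11: x=[4.9250] v=[-0.7183]
Step 12: x=[4.7887] v=[-0.6816]
Step 13: x=[4.6633] v=[-0.6268]
Step 14: x=[4.5523] v=[-0.5552]
Step 15: x=[4.4585] v=[-0.4688]
Step 16: x=[4.3845] v=[-0.3699]
Step 17: x=[4.3323] v=[-0.2612]
Step 18: x=[4.3032] v=[-0.1455]
Step 19: x=[4.2980] v=[-0.0259]
Step 20: x=[4.3169] v=[0.0944]
First v>=0 after going negative at step 20, time=4.0000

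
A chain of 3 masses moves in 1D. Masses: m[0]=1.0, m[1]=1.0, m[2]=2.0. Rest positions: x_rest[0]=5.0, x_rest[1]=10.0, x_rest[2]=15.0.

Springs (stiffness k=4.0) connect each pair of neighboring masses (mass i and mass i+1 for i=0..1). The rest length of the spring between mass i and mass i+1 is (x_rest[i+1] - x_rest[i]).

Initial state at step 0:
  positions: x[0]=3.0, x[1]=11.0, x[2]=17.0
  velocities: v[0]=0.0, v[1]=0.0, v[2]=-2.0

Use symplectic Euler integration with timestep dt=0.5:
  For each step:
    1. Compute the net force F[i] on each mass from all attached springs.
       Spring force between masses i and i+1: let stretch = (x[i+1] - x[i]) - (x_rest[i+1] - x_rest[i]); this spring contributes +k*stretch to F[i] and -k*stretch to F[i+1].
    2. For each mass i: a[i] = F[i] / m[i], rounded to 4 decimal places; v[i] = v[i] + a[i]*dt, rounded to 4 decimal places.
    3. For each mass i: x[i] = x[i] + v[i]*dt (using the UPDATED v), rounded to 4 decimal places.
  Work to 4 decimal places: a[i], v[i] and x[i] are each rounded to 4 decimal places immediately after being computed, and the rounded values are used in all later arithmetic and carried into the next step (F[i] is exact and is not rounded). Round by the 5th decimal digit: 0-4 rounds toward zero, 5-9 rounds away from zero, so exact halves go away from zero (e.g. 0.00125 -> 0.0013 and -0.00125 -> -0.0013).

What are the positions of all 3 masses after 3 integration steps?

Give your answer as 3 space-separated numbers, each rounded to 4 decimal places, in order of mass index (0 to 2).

Step 0: x=[3.0000 11.0000 17.0000] v=[0.0000 0.0000 -2.0000]
Step 1: x=[6.0000 9.0000 15.5000] v=[6.0000 -4.0000 -3.0000]
Step 2: x=[7.0000 10.5000 13.2500] v=[2.0000 3.0000 -4.5000]
Step 3: x=[6.5000 11.2500 12.1250] v=[-1.0000 1.5000 -2.2500]

Answer: 6.5000 11.2500 12.1250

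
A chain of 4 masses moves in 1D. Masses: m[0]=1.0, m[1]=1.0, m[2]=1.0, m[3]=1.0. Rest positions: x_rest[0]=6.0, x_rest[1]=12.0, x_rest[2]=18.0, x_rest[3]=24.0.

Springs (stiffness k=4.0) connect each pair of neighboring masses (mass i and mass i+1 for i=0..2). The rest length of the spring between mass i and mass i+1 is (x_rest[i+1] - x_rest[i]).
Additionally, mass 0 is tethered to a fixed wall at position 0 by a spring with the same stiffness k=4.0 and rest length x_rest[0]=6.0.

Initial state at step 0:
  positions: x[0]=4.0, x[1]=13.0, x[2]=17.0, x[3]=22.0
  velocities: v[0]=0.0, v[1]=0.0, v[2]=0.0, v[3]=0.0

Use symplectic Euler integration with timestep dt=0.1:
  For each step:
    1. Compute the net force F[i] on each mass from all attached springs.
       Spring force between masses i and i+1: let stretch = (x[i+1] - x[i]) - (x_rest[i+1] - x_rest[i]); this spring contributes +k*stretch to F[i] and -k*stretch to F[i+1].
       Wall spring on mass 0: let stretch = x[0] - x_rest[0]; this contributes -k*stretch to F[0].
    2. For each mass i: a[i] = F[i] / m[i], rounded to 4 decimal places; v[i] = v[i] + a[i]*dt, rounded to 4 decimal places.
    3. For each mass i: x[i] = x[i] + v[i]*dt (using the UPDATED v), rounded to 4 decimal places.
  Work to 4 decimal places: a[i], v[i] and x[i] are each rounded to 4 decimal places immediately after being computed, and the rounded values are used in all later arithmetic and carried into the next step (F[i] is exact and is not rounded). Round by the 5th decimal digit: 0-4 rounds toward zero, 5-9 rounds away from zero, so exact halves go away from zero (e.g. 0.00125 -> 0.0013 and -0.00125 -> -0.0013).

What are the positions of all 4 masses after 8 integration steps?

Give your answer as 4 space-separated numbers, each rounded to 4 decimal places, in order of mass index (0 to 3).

Answer: 7.3496 9.8196 17.1186 23.3016

Derivation:
Step 0: x=[4.0000 13.0000 17.0000 22.0000] v=[0.0000 0.0000 0.0000 0.0000]
Step 1: x=[4.2000 12.8000 17.0400 22.0400] v=[2.0000 -2.0000 0.4000 0.4000]
Step 2: x=[4.5760 12.4256 17.1104 22.1200] v=[3.7600 -3.7440 0.7040 0.8000]
Step 3: x=[5.0829 11.9246 17.1938 22.2396] v=[5.0694 -5.0099 0.8339 1.1962]
Step 4: x=[5.6602 11.3607 17.2683 22.3974] v=[5.7729 -5.6389 0.7445 1.5779]
Step 5: x=[6.2391 10.8051 17.3116 22.5900] v=[5.7890 -5.5561 0.4331 1.9263]
Step 6: x=[6.7511 10.3271 17.3058 22.8115] v=[5.1198 -4.7799 -0.0581 2.2149]
Step 7: x=[7.1361 9.9852 17.2411 23.0528] v=[3.8498 -3.4188 -0.6473 2.4126]
Step 8: x=[7.3496 9.8196 17.1186 23.3016] v=[2.1350 -1.6561 -1.2250 2.4879]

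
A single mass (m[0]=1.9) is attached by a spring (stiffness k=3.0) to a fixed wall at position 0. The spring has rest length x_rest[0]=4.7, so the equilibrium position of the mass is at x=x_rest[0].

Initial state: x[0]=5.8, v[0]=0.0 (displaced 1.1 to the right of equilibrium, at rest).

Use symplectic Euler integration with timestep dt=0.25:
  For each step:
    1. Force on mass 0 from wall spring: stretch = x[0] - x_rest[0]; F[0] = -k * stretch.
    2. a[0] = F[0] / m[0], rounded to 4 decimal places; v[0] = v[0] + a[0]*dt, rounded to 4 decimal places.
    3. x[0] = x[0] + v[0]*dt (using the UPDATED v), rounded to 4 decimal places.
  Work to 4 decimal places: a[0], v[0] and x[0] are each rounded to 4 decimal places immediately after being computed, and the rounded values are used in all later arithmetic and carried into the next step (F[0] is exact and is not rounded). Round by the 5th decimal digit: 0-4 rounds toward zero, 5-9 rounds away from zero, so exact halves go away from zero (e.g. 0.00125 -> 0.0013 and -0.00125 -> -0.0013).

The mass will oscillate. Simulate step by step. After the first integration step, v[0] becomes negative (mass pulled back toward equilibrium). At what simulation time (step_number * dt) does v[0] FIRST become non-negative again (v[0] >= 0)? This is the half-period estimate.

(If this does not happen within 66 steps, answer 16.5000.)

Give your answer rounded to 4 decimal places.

Answer: 2.5000

Derivation:
Step 0: x=[5.8000] v=[0.0000]
Step 1: x=[5.6915] v=[-0.4342]
Step 2: x=[5.4851] v=[-0.8256]
Step 3: x=[5.2012] v=[-1.1355]
Step 4: x=[4.8679] v=[-1.3334]
Step 5: x=[4.5180] v=[-1.3997]
Step 6: x=[4.1860] v=[-1.3279]
Step 7: x=[3.9048] v=[-1.1250]
Step 8: x=[3.7020] v=[-0.8111]
Step 9: x=[3.5977] v=[-0.4172]
Step 10: x=[3.6022] v=[0.0179]
First v>=0 after going negative at step 10, time=2.5000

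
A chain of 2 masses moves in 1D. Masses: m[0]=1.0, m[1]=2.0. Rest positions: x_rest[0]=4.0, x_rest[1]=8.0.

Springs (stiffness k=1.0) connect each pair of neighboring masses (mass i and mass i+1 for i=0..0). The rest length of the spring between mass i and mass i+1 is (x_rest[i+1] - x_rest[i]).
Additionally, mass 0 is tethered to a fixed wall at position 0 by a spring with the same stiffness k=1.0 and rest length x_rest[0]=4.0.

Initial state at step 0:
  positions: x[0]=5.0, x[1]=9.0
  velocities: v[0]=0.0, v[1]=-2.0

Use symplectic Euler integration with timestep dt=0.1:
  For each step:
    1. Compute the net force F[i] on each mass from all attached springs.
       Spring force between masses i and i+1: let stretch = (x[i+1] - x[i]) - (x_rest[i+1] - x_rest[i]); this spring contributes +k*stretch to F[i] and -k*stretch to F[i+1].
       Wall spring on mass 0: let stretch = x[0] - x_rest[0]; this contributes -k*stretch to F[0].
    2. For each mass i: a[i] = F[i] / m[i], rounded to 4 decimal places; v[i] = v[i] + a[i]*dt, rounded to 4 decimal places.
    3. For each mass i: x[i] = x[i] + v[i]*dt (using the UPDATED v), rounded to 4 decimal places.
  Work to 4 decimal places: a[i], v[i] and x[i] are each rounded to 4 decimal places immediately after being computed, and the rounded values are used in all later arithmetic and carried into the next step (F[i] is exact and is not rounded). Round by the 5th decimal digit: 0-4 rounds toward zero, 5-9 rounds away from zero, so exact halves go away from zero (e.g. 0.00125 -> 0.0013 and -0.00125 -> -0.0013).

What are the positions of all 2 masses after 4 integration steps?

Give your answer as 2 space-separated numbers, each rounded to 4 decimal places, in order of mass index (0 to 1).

Answer: 4.8833 8.2092

Derivation:
Step 0: x=[5.0000 9.0000] v=[0.0000 -2.0000]
Step 1: x=[4.9900 8.8000] v=[-0.1000 -2.0000]
Step 2: x=[4.9682 8.6010] v=[-0.2180 -1.9905]
Step 3: x=[4.9331 8.4038] v=[-0.3515 -1.9721]
Step 4: x=[4.8833 8.2092] v=[-0.4977 -1.9456]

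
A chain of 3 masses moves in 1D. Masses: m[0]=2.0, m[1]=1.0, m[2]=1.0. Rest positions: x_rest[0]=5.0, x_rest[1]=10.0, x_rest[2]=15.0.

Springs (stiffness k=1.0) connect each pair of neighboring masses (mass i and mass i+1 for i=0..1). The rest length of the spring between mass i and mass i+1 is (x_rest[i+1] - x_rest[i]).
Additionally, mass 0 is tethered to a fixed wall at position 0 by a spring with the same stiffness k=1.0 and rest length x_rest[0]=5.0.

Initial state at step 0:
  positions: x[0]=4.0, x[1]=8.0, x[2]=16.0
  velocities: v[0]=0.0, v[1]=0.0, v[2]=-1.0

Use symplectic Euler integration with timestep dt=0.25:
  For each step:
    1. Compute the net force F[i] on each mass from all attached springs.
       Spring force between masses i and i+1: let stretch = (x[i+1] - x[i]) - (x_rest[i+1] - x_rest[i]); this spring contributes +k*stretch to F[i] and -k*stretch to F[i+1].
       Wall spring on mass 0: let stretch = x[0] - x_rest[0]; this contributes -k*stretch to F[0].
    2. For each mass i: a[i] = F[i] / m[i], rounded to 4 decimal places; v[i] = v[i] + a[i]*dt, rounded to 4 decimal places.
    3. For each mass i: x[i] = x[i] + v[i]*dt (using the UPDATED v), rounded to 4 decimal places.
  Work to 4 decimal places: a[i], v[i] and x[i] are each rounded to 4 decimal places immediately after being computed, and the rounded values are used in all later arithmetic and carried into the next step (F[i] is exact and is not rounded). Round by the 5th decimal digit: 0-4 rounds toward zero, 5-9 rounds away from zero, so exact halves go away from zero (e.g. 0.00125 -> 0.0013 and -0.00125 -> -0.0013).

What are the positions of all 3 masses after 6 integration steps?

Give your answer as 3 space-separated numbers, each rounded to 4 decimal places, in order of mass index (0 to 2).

Step 0: x=[4.0000 8.0000 16.0000] v=[0.0000 0.0000 -1.0000]
Step 1: x=[4.0000 8.2500 15.5625] v=[0.0000 1.0000 -1.7500]
Step 2: x=[4.0078 8.6914 14.9805] v=[0.0313 1.7656 -2.3281]
Step 3: x=[4.0368 9.2332 14.3179] v=[0.1158 2.1670 -2.6504]
Step 4: x=[4.1020 9.7680 13.6500] v=[0.2608 2.1391 -2.6716]
Step 5: x=[4.2161 10.1913 13.0520] v=[0.4563 1.6931 -2.3921]
Step 6: x=[4.3852 10.4199 12.5877] v=[0.6762 0.9145 -1.8573]

Answer: 4.3852 10.4199 12.5877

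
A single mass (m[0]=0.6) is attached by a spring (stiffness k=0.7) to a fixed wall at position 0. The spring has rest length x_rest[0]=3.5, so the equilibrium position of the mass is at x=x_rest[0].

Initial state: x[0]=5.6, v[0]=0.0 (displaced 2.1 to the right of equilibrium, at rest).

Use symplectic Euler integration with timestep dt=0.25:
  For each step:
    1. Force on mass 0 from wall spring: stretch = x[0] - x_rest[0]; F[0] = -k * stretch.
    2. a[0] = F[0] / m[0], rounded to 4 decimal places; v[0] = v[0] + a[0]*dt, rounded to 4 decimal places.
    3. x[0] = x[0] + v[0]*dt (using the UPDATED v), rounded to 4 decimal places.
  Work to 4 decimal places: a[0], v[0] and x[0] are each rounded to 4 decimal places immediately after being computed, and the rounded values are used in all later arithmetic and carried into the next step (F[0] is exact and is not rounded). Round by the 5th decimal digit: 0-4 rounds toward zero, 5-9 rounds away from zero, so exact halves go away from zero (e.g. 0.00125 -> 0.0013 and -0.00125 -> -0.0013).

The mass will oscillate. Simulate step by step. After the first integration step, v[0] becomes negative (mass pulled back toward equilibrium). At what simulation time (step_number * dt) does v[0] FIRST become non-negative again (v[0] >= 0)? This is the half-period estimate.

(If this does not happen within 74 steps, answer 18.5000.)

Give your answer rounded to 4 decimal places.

Step 0: x=[5.6000] v=[0.0000]
Step 1: x=[5.4469] v=[-0.6125]
Step 2: x=[5.1518] v=[-1.1804]
Step 3: x=[4.7363] v=[-1.6622]
Step 4: x=[4.2306] v=[-2.0228]
Step 5: x=[3.6716] v=[-2.2359]
Step 6: x=[3.1001] v=[-2.2860]
Step 7: x=[2.5578] v=[-2.1694]
Step 8: x=[2.0842] v=[-1.8946]
Step 9: x=[1.7138] v=[-1.4817]
Step 10: x=[1.4736] v=[-0.9607]
Step 11: x=[1.3812] v=[-0.3697]
Step 12: x=[1.4433] v=[0.2483]
First v>=0 after going negative at step 12, time=3.0000

Answer: 3.0000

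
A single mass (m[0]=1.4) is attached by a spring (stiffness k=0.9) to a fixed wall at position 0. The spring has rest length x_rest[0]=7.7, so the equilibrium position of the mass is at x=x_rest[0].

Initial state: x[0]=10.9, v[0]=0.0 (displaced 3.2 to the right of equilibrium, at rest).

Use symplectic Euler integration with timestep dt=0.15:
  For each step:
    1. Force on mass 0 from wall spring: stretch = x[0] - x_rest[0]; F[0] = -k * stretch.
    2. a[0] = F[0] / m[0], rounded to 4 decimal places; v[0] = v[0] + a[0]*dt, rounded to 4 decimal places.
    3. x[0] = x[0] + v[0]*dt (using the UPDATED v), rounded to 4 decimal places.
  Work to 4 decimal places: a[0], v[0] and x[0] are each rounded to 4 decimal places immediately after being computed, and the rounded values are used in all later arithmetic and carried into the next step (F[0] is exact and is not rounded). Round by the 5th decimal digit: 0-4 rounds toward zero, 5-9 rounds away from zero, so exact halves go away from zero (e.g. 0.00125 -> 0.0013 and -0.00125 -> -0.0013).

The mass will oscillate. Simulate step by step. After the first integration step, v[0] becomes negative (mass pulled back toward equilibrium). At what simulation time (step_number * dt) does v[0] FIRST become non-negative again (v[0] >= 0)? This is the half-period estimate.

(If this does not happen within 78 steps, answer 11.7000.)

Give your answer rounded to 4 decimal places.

Step 0: x=[10.9000] v=[0.0000]
Step 1: x=[10.8537] v=[-0.3086]
Step 2: x=[10.7618] v=[-0.6127]
Step 3: x=[10.6256] v=[-0.9079]
Step 4: x=[10.4471] v=[-1.1900]
Step 5: x=[10.2289] v=[-1.4549]
Step 6: x=[9.9741] v=[-1.6988]
Step 7: x=[9.6864] v=[-1.9181]
Step 8: x=[9.3699] v=[-2.1097]
Step 9: x=[9.0293] v=[-2.2707]
Step 10: x=[8.6695] v=[-2.3989]
Step 11: x=[8.2956] v=[-2.4924]
Step 12: x=[7.9131] v=[-2.5498]
Step 13: x=[7.5275] v=[-2.5704]
Step 14: x=[7.1444] v=[-2.5538]
Step 15: x=[6.7694] v=[-2.5002]
Step 16: x=[6.4078] v=[-2.4105]
Step 17: x=[6.0649] v=[-2.2859]
Step 18: x=[5.7457] v=[-2.1282]
Step 19: x=[5.4547] v=[-1.9398]
Step 20: x=[5.1962] v=[-1.7233]
Step 21: x=[4.9739] v=[-1.4819]
Step 22: x=[4.7911] v=[-1.2190]
Step 23: x=[4.6503] v=[-0.9385]
Step 24: x=[4.5536] v=[-0.6444]
Step 25: x=[4.5025] v=[-0.3410]
Step 26: x=[4.4976] v=[-0.0327]
Step 27: x=[4.5390] v=[0.2761]
First v>=0 after going negative at step 27, time=4.0500

Answer: 4.0500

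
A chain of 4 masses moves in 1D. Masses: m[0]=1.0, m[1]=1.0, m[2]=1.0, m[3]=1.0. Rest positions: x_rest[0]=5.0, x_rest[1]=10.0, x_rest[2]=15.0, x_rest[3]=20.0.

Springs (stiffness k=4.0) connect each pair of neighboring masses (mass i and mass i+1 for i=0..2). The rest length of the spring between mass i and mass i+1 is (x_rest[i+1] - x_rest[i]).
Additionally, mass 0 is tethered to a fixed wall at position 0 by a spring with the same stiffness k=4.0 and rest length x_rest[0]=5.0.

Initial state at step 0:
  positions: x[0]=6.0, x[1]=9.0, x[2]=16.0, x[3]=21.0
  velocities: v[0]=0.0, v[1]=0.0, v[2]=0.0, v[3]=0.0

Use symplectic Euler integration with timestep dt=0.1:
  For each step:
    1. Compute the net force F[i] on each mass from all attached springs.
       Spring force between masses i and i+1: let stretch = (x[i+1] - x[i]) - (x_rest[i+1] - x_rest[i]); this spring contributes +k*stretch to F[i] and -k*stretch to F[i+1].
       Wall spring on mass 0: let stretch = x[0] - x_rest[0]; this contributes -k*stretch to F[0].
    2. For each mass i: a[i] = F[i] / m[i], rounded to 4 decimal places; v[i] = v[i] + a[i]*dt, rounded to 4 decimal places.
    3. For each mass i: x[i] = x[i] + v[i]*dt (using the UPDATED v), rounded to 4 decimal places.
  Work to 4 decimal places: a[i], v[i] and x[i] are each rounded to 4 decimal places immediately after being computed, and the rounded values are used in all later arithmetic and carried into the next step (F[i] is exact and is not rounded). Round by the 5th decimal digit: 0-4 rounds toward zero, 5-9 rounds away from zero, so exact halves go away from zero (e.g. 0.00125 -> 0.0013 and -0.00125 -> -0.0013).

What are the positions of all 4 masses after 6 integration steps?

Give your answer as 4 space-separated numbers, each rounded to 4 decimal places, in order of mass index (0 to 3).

Answer: 4.4349 11.1236 15.0623 20.8251

Derivation:
Step 0: x=[6.0000 9.0000 16.0000 21.0000] v=[0.0000 0.0000 0.0000 0.0000]
Step 1: x=[5.8800 9.1600 15.9200 21.0000] v=[-1.2000 1.6000 -0.8000 0.0000]
Step 2: x=[5.6560 9.4592 15.7728 20.9968] v=[-2.2400 2.9920 -1.4720 -0.0320]
Step 3: x=[5.3579 9.8588 15.5820 20.9846] v=[-2.9811 3.9962 -1.9078 -0.1216]
Step 4: x=[5.0255 10.3073 15.3784 20.9563] v=[-3.3239 4.4851 -2.0360 -0.2826]
Step 5: x=[4.7034 10.7474 15.1951 20.9049] v=[-3.2214 4.4008 -1.8333 -0.5138]
Step 6: x=[4.4349 11.1236 15.0623 20.8251] v=[-2.6852 3.7623 -1.3285 -0.7977]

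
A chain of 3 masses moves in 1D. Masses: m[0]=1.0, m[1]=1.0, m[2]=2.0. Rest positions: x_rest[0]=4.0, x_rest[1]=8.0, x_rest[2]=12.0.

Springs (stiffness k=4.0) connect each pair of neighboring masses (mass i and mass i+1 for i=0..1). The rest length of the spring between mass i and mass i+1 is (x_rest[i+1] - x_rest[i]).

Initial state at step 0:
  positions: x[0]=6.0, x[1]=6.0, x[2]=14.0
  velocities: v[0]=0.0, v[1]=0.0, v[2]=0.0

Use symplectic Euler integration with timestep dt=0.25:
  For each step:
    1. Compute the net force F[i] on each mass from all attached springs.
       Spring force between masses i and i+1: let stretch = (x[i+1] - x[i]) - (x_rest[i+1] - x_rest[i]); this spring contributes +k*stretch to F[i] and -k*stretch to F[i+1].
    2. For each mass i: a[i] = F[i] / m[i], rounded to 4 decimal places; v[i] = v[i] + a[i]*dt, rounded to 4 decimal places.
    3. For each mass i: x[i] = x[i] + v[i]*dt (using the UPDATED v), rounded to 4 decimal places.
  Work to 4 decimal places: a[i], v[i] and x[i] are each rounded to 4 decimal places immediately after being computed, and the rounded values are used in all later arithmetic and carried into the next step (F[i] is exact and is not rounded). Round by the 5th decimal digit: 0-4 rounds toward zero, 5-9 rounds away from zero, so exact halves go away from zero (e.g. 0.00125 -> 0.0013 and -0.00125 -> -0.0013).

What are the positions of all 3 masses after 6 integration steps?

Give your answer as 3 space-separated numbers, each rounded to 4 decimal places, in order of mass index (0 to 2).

Step 0: x=[6.0000 6.0000 14.0000] v=[0.0000 0.0000 0.0000]
Step 1: x=[5.0000 8.0000 13.5000] v=[-4.0000 8.0000 -2.0000]
Step 2: x=[3.7500 10.6250 12.8125] v=[-5.0000 10.5000 -2.7500]
Step 3: x=[3.2188 12.0781 12.3516] v=[-2.1250 5.8125 -1.8438]
Step 4: x=[3.9024 11.3848 12.3565] v=[2.7343 -2.7733 0.0195]
Step 5: x=[5.4566 9.0638 12.7399] v=[6.2167 -9.2840 1.5337]
Step 6: x=[6.9126 6.7600 13.1638] v=[5.8239 -9.2151 1.6957]

Answer: 6.9126 6.7600 13.1638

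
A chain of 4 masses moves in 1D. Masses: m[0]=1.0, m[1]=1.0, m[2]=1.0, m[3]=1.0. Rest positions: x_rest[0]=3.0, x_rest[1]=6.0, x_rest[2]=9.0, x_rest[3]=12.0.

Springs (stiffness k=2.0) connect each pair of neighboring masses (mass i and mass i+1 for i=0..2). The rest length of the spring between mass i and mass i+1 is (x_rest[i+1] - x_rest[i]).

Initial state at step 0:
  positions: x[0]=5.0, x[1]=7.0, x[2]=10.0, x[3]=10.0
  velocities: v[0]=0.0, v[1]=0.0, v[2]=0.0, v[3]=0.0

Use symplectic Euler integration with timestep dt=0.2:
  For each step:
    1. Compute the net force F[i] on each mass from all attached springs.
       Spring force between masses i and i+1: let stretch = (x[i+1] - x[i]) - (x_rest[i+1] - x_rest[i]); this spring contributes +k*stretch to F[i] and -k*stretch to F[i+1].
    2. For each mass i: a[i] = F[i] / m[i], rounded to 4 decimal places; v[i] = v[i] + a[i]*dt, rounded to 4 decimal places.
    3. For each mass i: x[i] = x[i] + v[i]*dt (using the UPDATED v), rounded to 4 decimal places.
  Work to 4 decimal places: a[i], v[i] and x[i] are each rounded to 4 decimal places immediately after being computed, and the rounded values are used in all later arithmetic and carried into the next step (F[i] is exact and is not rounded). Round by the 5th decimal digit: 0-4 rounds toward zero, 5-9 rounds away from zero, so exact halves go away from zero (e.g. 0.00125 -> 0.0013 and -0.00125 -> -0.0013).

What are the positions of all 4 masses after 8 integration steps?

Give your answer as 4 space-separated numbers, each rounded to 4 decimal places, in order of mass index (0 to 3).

Answer: 3.4618 5.9765 9.0431 13.5187

Derivation:
Step 0: x=[5.0000 7.0000 10.0000 10.0000] v=[0.0000 0.0000 0.0000 0.0000]
Step 1: x=[4.9200 7.0800 9.7600 10.2400] v=[-0.4000 0.4000 -1.2000 1.2000]
Step 2: x=[4.7728 7.2016 9.3440 10.6816] v=[-0.7360 0.6080 -2.0800 2.2080]
Step 3: x=[4.5799 7.3003 8.8636 11.2562] v=[-0.9645 0.4934 -2.4019 2.8730]
Step 4: x=[4.3646 7.3064 8.4496 11.8794] v=[-1.0763 0.0306 -2.0702 3.1160]
Step 5: x=[4.1447 7.1686 8.2185 12.4682] v=[-1.0996 -0.6888 -1.1556 2.9441]
Step 6: x=[3.9267 6.8729 8.2434 12.9570] v=[-1.0900 -1.4784 0.1243 2.4442]
Step 7: x=[3.7044 6.4512 8.5357 13.3088] v=[-1.1115 -2.1087 1.4615 1.7588]
Step 8: x=[3.4618 5.9765 9.0431 13.5187] v=[-1.2128 -2.3736 2.5369 1.0496]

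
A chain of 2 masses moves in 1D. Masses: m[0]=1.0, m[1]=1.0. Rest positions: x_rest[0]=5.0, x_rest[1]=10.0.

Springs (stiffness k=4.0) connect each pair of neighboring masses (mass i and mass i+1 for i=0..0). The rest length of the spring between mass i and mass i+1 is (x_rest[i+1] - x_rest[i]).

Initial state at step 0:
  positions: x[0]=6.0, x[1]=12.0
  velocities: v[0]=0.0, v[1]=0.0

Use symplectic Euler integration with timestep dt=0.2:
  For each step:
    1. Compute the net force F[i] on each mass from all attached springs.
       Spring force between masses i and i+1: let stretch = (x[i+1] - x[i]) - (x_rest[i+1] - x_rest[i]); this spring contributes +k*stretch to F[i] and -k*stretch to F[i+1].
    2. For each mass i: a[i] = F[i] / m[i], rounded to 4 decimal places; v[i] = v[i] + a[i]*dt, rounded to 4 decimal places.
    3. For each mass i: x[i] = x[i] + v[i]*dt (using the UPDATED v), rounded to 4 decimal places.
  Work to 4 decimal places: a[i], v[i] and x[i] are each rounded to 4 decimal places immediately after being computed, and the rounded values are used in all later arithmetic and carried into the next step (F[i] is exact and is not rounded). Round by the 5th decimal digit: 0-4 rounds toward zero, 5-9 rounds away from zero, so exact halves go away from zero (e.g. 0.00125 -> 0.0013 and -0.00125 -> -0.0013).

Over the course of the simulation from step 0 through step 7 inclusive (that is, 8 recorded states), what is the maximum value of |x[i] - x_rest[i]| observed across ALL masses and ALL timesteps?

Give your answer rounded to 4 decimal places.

Answer: 2.0213

Derivation:
Step 0: x=[6.0000 12.0000] v=[0.0000 0.0000]
Step 1: x=[6.1600 11.8400] v=[0.8000 -0.8000]
Step 2: x=[6.4288 11.5712] v=[1.3440 -1.3440]
Step 3: x=[6.7204 11.2796] v=[1.4579 -1.4579]
Step 4: x=[6.9415 11.0585] v=[1.1053 -1.1053]
Step 5: x=[7.0213 10.9787] v=[0.3989 -0.3989]
Step 6: x=[6.9343 11.0657] v=[-0.4352 0.4352]
Step 7: x=[6.7083 11.2917] v=[-1.1301 1.1301]
Max displacement = 2.0213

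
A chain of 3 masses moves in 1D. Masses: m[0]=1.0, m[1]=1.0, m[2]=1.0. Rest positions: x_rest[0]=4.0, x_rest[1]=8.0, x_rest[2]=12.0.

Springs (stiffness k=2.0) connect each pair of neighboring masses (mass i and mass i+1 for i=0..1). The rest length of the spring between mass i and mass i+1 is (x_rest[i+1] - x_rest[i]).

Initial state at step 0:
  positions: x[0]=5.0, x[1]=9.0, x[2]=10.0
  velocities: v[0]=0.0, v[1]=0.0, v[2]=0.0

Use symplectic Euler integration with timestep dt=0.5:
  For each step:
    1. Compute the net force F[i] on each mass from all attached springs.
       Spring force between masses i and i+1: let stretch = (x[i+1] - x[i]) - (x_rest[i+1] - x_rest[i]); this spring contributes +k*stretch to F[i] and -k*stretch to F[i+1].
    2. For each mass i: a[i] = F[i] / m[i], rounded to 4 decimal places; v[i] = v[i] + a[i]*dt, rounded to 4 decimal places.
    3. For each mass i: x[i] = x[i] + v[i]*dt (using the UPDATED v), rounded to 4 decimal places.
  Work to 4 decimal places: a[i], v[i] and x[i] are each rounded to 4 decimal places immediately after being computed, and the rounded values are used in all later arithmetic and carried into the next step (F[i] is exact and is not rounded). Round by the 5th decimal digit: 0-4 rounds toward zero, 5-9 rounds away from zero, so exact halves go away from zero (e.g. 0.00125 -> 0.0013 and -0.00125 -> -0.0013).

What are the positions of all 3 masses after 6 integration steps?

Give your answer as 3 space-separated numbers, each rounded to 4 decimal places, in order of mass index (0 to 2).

Step 0: x=[5.0000 9.0000 10.0000] v=[0.0000 0.0000 0.0000]
Step 1: x=[5.0000 7.5000 11.5000] v=[0.0000 -3.0000 3.0000]
Step 2: x=[4.2500 6.7500 13.0000] v=[-1.5000 -1.5000 3.0000]
Step 3: x=[2.7500 7.8750 13.3750] v=[-3.0000 2.2500 0.7500]
Step 4: x=[1.8125 9.1875 13.0000] v=[-1.8750 2.6250 -0.7500]
Step 5: x=[2.5625 8.7188 12.7188] v=[1.5000 -0.9375 -0.5625]
Step 6: x=[4.3907 7.1719 12.4376] v=[3.6563 -3.0938 -0.5625]

Answer: 4.3907 7.1719 12.4376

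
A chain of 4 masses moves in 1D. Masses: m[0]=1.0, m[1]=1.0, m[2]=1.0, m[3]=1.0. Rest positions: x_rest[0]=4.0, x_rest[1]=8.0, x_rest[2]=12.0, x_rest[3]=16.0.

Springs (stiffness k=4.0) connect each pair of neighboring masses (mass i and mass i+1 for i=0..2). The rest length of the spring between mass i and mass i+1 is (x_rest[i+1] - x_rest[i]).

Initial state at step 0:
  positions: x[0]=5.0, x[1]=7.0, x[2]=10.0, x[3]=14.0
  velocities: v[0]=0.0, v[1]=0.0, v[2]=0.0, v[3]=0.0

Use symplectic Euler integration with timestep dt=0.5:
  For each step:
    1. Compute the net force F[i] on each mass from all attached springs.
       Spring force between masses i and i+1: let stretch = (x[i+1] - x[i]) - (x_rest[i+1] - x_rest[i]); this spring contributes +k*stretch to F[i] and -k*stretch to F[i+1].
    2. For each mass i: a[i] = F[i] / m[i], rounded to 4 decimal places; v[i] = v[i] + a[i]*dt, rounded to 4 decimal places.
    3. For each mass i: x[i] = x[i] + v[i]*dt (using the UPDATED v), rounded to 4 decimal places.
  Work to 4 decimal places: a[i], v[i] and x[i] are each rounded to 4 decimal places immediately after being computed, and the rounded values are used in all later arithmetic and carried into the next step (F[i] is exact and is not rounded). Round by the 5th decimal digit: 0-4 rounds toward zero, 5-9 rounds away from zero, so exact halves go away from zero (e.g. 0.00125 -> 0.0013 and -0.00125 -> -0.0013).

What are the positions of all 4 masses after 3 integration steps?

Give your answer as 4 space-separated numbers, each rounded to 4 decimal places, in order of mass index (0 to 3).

Answer: 2.0000 6.0000 11.0000 17.0000

Derivation:
Step 0: x=[5.0000 7.0000 10.0000 14.0000] v=[0.0000 0.0000 0.0000 0.0000]
Step 1: x=[3.0000 8.0000 11.0000 14.0000] v=[-4.0000 2.0000 2.0000 0.0000]
Step 2: x=[2.0000 7.0000 12.0000 15.0000] v=[-2.0000 -2.0000 2.0000 2.0000]
Step 3: x=[2.0000 6.0000 11.0000 17.0000] v=[0.0000 -2.0000 -2.0000 4.0000]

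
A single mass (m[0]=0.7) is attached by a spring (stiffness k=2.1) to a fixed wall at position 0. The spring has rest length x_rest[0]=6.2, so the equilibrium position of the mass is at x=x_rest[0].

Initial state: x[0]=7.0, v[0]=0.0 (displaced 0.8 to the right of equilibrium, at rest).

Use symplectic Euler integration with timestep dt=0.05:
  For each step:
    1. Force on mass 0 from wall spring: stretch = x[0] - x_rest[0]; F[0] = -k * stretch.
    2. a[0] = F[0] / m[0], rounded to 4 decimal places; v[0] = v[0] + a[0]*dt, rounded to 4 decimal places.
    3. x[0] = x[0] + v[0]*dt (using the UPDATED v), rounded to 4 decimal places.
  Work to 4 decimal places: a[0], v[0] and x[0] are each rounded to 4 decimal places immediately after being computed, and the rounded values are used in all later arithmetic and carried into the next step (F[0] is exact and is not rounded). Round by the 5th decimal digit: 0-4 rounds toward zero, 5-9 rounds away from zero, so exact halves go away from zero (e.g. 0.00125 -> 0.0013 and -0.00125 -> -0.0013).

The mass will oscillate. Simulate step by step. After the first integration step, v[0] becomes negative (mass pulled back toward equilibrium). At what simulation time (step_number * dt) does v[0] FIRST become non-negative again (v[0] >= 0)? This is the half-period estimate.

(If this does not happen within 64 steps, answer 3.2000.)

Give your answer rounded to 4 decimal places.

Step 0: x=[7.0000] v=[0.0000]
Step 1: x=[6.9940] v=[-0.1200]
Step 2: x=[6.9820] v=[-0.2391]
Step 3: x=[6.9642] v=[-0.3564]
Step 4: x=[6.9407] v=[-0.4710]
Step 5: x=[6.9116] v=[-0.5821]
Step 6: x=[6.8772] v=[-0.6888]
Step 7: x=[6.8377] v=[-0.7904]
Step 8: x=[6.7934] v=[-0.8861]
Step 9: x=[6.7446] v=[-0.9751]
Step 10: x=[6.6918] v=[-1.0568]
Step 11: x=[6.6353] v=[-1.1306]
Step 12: x=[6.5755] v=[-1.1959]
Step 13: x=[6.5129] v=[-1.2522]
Step 14: x=[6.4479] v=[-1.2991]
Step 15: x=[6.3811] v=[-1.3363]
Step 16: x=[6.3129] v=[-1.3635]
Step 17: x=[6.2439] v=[-1.3804]
Step 18: x=[6.1746] v=[-1.3870]
Step 19: x=[6.1054] v=[-1.3832]
Step 20: x=[6.0370] v=[-1.3690]
Step 21: x=[5.9698] v=[-1.3446]
Step 22: x=[5.9043] v=[-1.3101]
Step 23: x=[5.8410] v=[-1.2657]
Step 24: x=[5.7804] v=[-1.2119]
Step 25: x=[5.7230] v=[-1.1490]
Step 26: x=[5.6691] v=[-1.0775]
Step 27: x=[5.6192] v=[-0.9979]
Step 28: x=[5.5737] v=[-0.9108]
Step 29: x=[5.5329] v=[-0.8169]
Step 30: x=[5.4971] v=[-0.7168]
Step 31: x=[5.4665] v=[-0.6114]
Step 32: x=[5.4414] v=[-0.5014]
Step 33: x=[5.4220] v=[-0.3876]
Step 34: x=[5.4085] v=[-0.2709]
Step 35: x=[5.4009] v=[-0.1522]
Step 36: x=[5.3993] v=[-0.0323]
Step 37: x=[5.4037] v=[0.0878]
First v>=0 after going negative at step 37, time=1.8500

Answer: 1.8500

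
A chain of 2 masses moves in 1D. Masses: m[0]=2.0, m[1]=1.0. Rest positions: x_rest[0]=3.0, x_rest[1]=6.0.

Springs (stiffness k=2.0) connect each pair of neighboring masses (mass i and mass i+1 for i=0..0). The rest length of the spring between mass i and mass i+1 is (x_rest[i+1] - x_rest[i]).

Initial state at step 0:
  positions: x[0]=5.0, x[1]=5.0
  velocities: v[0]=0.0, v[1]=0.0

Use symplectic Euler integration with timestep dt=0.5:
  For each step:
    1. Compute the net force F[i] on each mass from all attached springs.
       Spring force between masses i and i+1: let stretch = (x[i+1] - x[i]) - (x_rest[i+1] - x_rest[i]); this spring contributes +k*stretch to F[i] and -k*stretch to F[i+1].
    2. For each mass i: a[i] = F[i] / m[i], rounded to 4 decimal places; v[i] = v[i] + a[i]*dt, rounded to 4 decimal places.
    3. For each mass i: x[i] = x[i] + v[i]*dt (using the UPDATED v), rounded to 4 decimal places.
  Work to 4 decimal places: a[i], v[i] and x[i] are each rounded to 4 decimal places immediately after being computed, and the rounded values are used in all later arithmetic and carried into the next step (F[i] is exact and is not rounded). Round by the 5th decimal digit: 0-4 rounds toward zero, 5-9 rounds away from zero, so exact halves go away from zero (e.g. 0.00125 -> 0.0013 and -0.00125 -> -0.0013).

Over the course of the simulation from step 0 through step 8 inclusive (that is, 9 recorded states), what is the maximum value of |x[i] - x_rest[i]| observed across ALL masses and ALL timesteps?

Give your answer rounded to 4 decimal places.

Step 0: x=[5.0000 5.0000] v=[0.0000 0.0000]
Step 1: x=[4.2500 6.5000] v=[-1.5000 3.0000]
Step 2: x=[3.3125 8.3750] v=[-1.8750 3.7500]
Step 3: x=[2.8906 9.2188] v=[-0.8438 1.6875]
Step 4: x=[3.3008 8.3985] v=[0.8203 -1.6407]
Step 5: x=[4.2354 6.5293] v=[1.8692 -3.7384]
Step 6: x=[4.9935 5.0132] v=[1.5162 -3.0323]
Step 7: x=[5.0066 4.9872] v=[0.0261 -0.0520]
Step 8: x=[4.2648 6.4709] v=[-1.4836 2.9674]
Max displacement = 3.2188

Answer: 3.2188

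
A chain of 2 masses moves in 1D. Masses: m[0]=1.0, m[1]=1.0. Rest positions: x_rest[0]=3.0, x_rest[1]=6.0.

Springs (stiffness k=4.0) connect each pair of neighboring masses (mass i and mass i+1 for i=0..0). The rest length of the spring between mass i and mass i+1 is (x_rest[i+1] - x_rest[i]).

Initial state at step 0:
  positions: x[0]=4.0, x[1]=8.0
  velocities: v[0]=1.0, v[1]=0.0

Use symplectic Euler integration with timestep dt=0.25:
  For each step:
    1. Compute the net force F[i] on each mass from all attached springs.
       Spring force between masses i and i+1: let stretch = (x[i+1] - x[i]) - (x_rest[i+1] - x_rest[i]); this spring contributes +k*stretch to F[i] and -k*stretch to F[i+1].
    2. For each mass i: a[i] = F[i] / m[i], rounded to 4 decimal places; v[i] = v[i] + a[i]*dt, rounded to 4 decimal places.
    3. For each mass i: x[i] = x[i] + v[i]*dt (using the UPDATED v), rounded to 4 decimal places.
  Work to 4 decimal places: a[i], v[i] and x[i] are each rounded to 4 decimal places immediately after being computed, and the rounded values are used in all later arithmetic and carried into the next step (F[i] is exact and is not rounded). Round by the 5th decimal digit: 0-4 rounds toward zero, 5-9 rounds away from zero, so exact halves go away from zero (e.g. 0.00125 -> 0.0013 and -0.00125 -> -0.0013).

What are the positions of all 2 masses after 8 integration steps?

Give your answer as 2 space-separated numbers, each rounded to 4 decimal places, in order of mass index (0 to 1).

Step 0: x=[4.0000 8.0000] v=[1.0000 0.0000]
Step 1: x=[4.5000 7.7500] v=[2.0000 -1.0000]
Step 2: x=[5.0625 7.4375] v=[2.2500 -1.2500]
Step 3: x=[5.4688 7.2813] v=[1.6250 -0.6250]
Step 4: x=[5.5782 7.4219] v=[0.4375 0.5625]
Step 5: x=[5.3985 7.8516] v=[-0.7188 1.7188]
Step 6: x=[5.0821 8.4180] v=[-1.2657 2.2657]
Step 7: x=[4.8497 8.9005] v=[-0.9298 1.9298]
Step 8: x=[4.8800 9.1203] v=[0.1210 0.8790]

Answer: 4.8800 9.1203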